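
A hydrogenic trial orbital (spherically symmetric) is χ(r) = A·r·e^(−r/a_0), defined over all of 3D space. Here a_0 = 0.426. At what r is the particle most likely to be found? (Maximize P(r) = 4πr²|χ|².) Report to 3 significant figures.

r ≈ 0.852

The maximum of P(r) = 4πr²|χ|² occurs where its derivative vanishes.
Solving yields r = 2·a_0.
With a_0 = 0.426, the most probable radial distance is 0.8520.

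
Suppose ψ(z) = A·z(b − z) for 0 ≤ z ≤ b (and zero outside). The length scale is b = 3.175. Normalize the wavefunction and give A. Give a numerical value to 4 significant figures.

We need A² ∫|f|² dz = 1, taking the integral from 0 to b.
∫|ψ|² dz = A²·(b^5/30).
Substituting b = 3.175 gives A² = 0.092983, so A = 0.30493.

A ≈ 0.3049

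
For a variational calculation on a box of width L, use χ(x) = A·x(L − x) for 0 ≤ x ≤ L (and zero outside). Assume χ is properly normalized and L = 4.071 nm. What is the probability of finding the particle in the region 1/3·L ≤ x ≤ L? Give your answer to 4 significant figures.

|χ|² is the probability density, so P = ∫_{1/3·L}^{L} |χ|² dx.
The normalization integral ∫|χ|²dx over the whole domain equals L^5/30·A², and A² cancels in the ratio.
Substituting u = x/L, A² and the length scale cancel in the ratio: P = ∫_{1/3}^{1} u^2·(1 - u)^2 du / ∫_{0}^{1} u^2·(1 - u)^2 du.
With ∫ u^2·(1 - u)^2 du = u^3·(6·u^2 - 15·u + 10)/30 + C, the region integral is 32/1215 and the full one is 1/30.
The result is P = 64/81.

P ≈ 0.7901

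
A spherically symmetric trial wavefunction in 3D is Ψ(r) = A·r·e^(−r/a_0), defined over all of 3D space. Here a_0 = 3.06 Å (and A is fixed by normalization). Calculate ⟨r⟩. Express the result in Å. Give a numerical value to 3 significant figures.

⟨r⟩ ≈ 7.65 Å

⟨r⟩ = ∫ r |Ψ|² 4πr² dr over the full domain.
Since the A² factors cancel between numerator and denominator, ⟨r⟩ = 5·a_0/2.
Putting a_0 = 3.06 gives 7.650.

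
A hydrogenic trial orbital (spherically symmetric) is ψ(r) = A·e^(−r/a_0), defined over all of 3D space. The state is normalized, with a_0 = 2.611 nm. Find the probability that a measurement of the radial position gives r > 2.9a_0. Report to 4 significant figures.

P ≈ 0.07151

P = ∫ |ψ|² 4πr² dr over r > 2.9a_0.
The full normalization integral is A²·[π·a_0^3] = 1, fixing A².
In terms of u = r/a_0 (A², 4π and the length scale all cancel between numerator and denominator), P = [∫_{2.9}^{∞} u^2·e^(-2·u) du] / [∫_{0}^{∞} u^2·e^(-2·u) du].
With ∫ u^2·e^(-2·u) du = -(2·u^2 + 2·u + 1)·e^(-2·u)/4 + C, the region integral is 1181·e^(-29/5)/200 and the full one is 1/4.
Taking the ratio yields P = 0.071511.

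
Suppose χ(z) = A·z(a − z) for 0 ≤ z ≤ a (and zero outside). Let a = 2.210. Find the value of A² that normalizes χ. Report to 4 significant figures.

Normalization requires ∫|χ|² dz = 1, integrated from 0 to a.
∫|χ|² dz = A²·(a^5/30).
Setting this equal to 1 gives A² = 1/(a^5/30).
With a = 2.210: A² = 0.56906 and A = 0.75436.

A^2 ≈ 0.5691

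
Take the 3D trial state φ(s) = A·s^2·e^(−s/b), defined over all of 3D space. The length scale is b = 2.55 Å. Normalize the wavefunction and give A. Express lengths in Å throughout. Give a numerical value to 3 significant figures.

The normalization condition is ∫|φ|² 4πs² ds = 1 from 0 to ∞.
(Spherical symmetry: dV = 4πs² ds.)
With ∫₀^∞ s^6 e^(−αs) ds = 6!/α^7, ∫|φ|² 4πs² ds = A²·(45·π·b^7/2).
Setting this equal to 1 gives A² = 1/(45·π·b^7/2).
Substituting b = 2.55 gives A² = 0.00002018, so A = 0.004492.

A ≈ 0.00449 Å^(-7/2)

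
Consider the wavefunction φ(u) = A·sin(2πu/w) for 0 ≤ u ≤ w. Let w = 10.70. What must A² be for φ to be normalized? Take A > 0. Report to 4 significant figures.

A^2 ≈ 0.1869

Normalization requires ∫|φ|² du = 1, integrated from 0 to w.
Using sin²θ = (1 − cos 2θ)/2, carrying out the integral gives A² · w/2.
Hence A² = 1/[w/2].
With w = 10.70: A² = 0.18692 and A = 0.43234.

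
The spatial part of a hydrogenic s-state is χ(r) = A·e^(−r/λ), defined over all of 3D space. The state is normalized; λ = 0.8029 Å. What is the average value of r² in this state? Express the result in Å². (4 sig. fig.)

⟨r^2⟩ ≈ 1.934 Å^2

The expectation value is the |χ|²-weighted average of r^2: ∫ r^2|χ|² 4πr² dr.
Using ∫₀^∞ rⁿ e^(−αr) dr = n!/αⁿ⁺¹, the ratio of the moment integral to the normalization integral gives ⟨r²⟩ = 3·λ^2.
Putting λ = 0.8029 gives 1.9339.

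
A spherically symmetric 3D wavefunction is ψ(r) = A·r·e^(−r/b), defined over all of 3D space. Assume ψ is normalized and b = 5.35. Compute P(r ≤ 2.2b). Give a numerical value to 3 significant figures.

Integrate the radial probability density 4πr²|ψ|² over r ≤ 2.2b.
The full normalization integral is A²·[3·π·b^5] = 1, fixing A².
In terms of u = r/b (A², 4π and the length scale all cancel between numerator and denominator), P = [∫_{0}^{2.2} u^4·e^(-2·u) du] / [∫_{0}^{∞} u^4·e^(-2·u) du].
With ∫ u^4·e^(-2·u) du = -(u^4/2 + u^3 + 3·u^2/2 + 3·u/2 + 3/4)·e^(-2·u) + C, the region integral is ≈ 0.33661 and the full one is 3/4.
This evaluates to P = 0.4488.

P ≈ 0.449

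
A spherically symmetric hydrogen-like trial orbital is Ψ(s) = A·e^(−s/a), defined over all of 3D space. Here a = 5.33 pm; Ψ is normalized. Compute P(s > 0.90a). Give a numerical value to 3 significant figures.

P ≈ 0.731

With dV = 4πs²ds, the probability is ∫|Ψ|² dV over s > 0.90a.
A² is fixed by ∫₀^∞ 4πs²|Ψ|² ds = 1, i.e. A² = (π·a^3)^(−1).
In terms of u = s/a (A², 4π and the length scale all cancel between numerator and denominator), P = [∫_{0.90}^{∞} u^2·e^(-2·u) du] / [∫_{0}^{∞} u^2·e^(-2·u) du].
An antiderivative of u^2·e^(-2·u) is -(2·u^2 + 2·u + 1)·e^(-2·u)/4; evaluating from 0.90 to ∞ gives 221·e^(-9/5)/200, while the full integral is 1/4.
This evaluates to P = 0.7306.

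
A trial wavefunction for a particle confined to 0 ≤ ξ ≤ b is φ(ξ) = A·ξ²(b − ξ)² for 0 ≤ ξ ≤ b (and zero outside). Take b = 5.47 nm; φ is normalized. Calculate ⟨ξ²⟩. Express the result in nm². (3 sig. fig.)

⟨ξ^2⟩ ≈ 8.16 nm^2

The expectation value is the |φ|²-weighted average of ξ^2: ∫ ξ^2|φ|² dξ.
The ratio of the moment integral to the normalization integral gives ⟨ξ²⟩ = 3·b^2/11.
Putting b = 5.47 gives 8.160.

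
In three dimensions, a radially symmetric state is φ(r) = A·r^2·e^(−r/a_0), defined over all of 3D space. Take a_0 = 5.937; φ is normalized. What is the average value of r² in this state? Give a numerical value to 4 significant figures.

By definition ⟨r²⟩ = ∫ r^2 |φ(r)|² 4πr² dr.
Using ∫₀^∞ rⁿ e^(−αr) dr = n!/αⁿ⁺¹, the ratio of the moment integral to the normalization integral gives ⟨r²⟩ = 14·a_0^2.
Putting a_0 = 5.937 gives 493.47.

⟨r^2⟩ ≈ 493.5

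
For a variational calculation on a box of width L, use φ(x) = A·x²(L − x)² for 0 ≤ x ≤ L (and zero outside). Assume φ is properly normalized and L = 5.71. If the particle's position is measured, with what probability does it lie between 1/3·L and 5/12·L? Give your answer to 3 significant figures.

P ≈ 0.157

P = ∫_{1/3·L}^{5/12·L} |φ(x)|² dx.
The normalization integral ∫|φ|²dx over the whole domain equals L^9/630·A², and A² cancels in the ratio.
Let u = x/L; then A² and the length scale cancel, so P = ∫_{1/3}^{5/12} u^4·(1 - u)^4 du ÷ ∫_{0}^{1} u^4·(1 - u)^4 du.
With ∫ u^4·(1 - u)^4 du = u^5·(70·u^4 - 315·u^3 + 540·u^2 - 420·u + 126)/630 + C, the region integral is ≈ 0.00024997 and the full one is 1/630.
This works out to P = 0.1575.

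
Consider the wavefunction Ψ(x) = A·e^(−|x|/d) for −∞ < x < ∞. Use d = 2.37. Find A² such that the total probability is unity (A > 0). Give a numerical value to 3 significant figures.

A^2 ≈ 0.422

The normalization condition is ∫|Ψ|² dx = 1 from −∞ to ∞.
Recall ∫₀^∞ x^m e^(−x/β) dx = m!·β^(m+1), ∫|Ψ|² dx = A²·(d).
Setting this equal to 1 gives A² = 1/(d).
Substituting d = 2.37 gives A² = 0.4219, so A = 0.6496.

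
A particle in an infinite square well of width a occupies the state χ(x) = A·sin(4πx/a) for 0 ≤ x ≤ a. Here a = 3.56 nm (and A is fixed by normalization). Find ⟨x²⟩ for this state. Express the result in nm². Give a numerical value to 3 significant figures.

⟨x^2⟩ ≈ 4.18 nm^2

⟨x²⟩ = ∫ x^2 |χ|² dx over the full domain.
Using sin²θ = (1 − cos 2θ)/2, evaluating both integrals, ⟨x²⟩ = -a^2/(32·π^2) + a^2/3.
Putting a = 3.56 gives 4.184.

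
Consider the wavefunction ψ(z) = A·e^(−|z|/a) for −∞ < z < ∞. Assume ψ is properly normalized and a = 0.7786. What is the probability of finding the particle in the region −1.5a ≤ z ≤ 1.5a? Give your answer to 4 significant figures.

P ≈ 0.9502

P = ∫_{−1.5a}^{1.5a} |ψ(z)|² dz.
Since A² = 1/(a), this is the region integral divided by the full normalization integral.
Both integrals are even about z = 0, so only the z ≥ 0 halves are needed (the factors of 2 cancel). Let u = z/a; then A² and the length scale cancel, so P = ∫_{0}^{1.5} e^(-2·u) du ÷ ∫_{0}^{∞} e^(-2·u) du.
Using ∫ e^(-2·u) du = -e^(-2·u)/2, the numerator is 1/2 - e^(-3)/2 and the denominator is 1/2.
Evaluating gives P = 0.95021.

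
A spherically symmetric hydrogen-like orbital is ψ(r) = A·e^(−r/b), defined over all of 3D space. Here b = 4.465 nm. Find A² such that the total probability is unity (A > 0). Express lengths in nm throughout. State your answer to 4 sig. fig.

We need A² ∫|f|² 4πr² dr = 1, taking the integral from 0 to ∞.
(Spherical symmetry: dV = 4πr² dr.)
With ψ = A·e^(−r/b), the integral evaluates to A²·[π·b^3].
So A² = (π·b^3)^(−1).
Plugging in b = 4.465 yields A = 0.059799.

A^2 ≈ 0.003576 nm^(-3)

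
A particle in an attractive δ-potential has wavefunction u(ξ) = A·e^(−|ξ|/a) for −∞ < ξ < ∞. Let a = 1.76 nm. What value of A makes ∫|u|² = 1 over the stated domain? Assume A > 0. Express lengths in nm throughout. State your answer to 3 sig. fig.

Require ∫ |u|² dξ = 1 over the whole domain.
With ∫₀^∞ ξ^0 e^(−αξ) dξ = 0!/α^1, carrying out the integral gives A² · a.
So A² = (a)^(−1).
Substituting a = 1.76 gives A² = 0.5682, so A = 0.7538.

A ≈ 0.754 nm^(-1/2)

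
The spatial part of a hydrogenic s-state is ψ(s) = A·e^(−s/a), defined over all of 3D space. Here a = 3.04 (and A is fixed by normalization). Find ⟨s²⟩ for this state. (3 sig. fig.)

⟨s^2⟩ ≈ 27.7

⟨s²⟩ = ∫ s^2 |ψ|² 4πs² ds over the full domain.
The ratio of the moment integral to the normalization integral gives ⟨s²⟩ = 3·a^2.
Putting a = 3.04 gives 27.72.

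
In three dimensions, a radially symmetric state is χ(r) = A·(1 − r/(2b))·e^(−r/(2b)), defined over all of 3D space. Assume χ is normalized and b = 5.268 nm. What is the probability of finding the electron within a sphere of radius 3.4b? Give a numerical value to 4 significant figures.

P ≈ 0.1028

With dV = 4πr²dr, the probability is ∫|χ|² dV over r ≤ 3.4b.
The full normalization integral is A²·[8·π·b^3] = 1, fixing A².
Let u = r/b; then A², 4π and the length scale all cancel, so P = ∫_{0}^{3.4} u^2·(1 - u/2)^2·e^(-u) du ÷ ∫_{0}^{∞} u^2·(1 - u/2)^2·e^(-u) du.
Using ∫ u^2·(1 - u/2)^2·e^(-u) du = -(u^4/4 + u^2 + 2·u + 2)·e^(-u), the numerator is ≈ 0.205573 and the denominator is 2.
Taking the ratio yields P = 0.10279.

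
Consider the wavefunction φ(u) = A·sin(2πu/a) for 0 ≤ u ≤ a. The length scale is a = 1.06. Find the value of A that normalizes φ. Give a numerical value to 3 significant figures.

A ≈ 1.37

Require ∫ |φ|² du = 1 over the whole domain.
With ∫₀^a sin²(nπu/a) du = a/2, ∫|φ|² du = A²·(a/2).
Hence A² = 1/[a/2].
With a = 1.06: A² = 1.887 and A = 1.374.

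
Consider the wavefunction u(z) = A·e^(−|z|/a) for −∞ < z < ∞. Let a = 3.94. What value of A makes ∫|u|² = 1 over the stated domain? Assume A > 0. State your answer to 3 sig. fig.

A ≈ 0.504

The normalization condition is ∫|u|² dz = 1 from −∞ to ∞.
Using ∫₀^∞ zⁿ e^(−αz) dz = n!/αⁿ⁺¹, ∫|u|² dz = A²·(a).
So A² = (a)^(−1).
With a = 3.94: A² = 0.2538 and A = 0.5038.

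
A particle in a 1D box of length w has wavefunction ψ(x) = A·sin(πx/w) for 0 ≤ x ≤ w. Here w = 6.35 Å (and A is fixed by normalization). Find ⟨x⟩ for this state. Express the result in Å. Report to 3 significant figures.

⟨x⟩ ≈ 3.18 Å

The expectation value is the |ψ|²-weighted average of x: ∫ x|ψ|² dx.
Using sin²θ = (1 − cos 2θ)/2, evaluating both integrals, ⟨x⟩ = w/2.
Putting w = 6.35 gives 3.175.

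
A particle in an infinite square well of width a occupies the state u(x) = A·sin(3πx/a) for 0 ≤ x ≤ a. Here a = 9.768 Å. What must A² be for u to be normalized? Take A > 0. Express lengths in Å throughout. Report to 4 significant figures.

A^2 ≈ 0.2048 Å^(-1)

We need A² ∫|f|² dx = 1, taking the integral from 0 to a.
Carrying out the integral gives A² · a/2.
So A² = (a/2)^(−1).
With a = 9.768: A² = 0.20475 and A = 0.45249.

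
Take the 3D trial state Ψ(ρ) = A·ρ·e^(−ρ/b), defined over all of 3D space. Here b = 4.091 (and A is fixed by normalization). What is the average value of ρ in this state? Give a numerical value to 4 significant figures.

By definition ⟨ρ⟩ = ∫ ρ |Ψ(ρ)|² 4πρ² dρ.
Evaluating both integrals, ⟨ρ⟩ = 5·b/2.
With b = 4.091, ⟨ρ⟩ = 10.228.

⟨ρ⟩ ≈ 10.23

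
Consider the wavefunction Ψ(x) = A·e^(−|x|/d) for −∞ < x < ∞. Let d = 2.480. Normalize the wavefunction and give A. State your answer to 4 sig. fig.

A ≈ 0.6350

Normalization requires ∫|Ψ|² dx = 1, integrated from −∞ to ∞.
With Ψ = A·e^(−|x|/d), the integral evaluates to A²·[d].
So A² = (d)^(−1).
With d = 2.480: A² = 0.40323 and A = 0.63500.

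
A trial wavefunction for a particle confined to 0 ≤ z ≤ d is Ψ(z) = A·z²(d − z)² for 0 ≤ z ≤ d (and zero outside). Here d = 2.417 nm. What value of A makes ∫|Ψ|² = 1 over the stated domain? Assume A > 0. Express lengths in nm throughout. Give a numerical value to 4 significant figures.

The normalization condition is ∫|Ψ|² dz = 1 from 0 to d.
With Ψ = A·z²(d − z)², the integral evaluates to A²·[d^9/630].
Hence A² = 1/[d^9/630].
With d = 2.417: A² = 0.22380 and A = 0.47307.

A ≈ 0.4731 nm^(-9/2)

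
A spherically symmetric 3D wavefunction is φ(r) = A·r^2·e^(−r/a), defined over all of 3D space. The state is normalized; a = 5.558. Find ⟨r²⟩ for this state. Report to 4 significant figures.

By definition ⟨r²⟩ = ∫ r^2 |φ(r)|² 4πr² dr.
Evaluating both integrals, ⟨r²⟩ = 14·a^2.
Putting a = 5.558 gives 432.48.

⟨r^2⟩ ≈ 432.5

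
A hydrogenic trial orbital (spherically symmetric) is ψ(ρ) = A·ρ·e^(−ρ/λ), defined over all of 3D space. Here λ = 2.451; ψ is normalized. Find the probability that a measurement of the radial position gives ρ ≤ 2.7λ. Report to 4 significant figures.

Integrate the radial probability density 4πρ²|ψ|² over ρ ≤ 2.7λ.
The full normalization integral is A²·[3·π·λ^5] = 1, fixing A².
Let u = ρ/λ; then A², 4π and the length scale all cancel, so P = ∫_{0}^{2.7} u^4·e^(-2·u) du ÷ ∫_{0}^{∞} u^4·e^(-2·u) du.
With ∫ u^4·e^(-2·u) du = -(u^4/2 + u^3 + 3·u^2/2 + 3·u/2 + 3/4)·e^(-2·u) + C, the region integral is ≈ 0.470017 and the full one is 3/4.
Taking the ratio yields P = 0.62669.

P ≈ 0.6267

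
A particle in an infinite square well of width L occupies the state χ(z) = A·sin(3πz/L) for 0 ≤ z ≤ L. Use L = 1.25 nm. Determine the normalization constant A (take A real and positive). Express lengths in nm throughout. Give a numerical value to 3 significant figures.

Normalization requires ∫|χ|² dz = 1, integrated from 0 to L.
Using sin²θ = (1 − cos 2θ)/2, ∫|χ|² dz = A²·(L/2).
Setting this equal to 1 gives A² = 1/(L/2).
Plugging in L = 1.25 yields A = 1.265.

A ≈ 1.26 nm^(-1/2)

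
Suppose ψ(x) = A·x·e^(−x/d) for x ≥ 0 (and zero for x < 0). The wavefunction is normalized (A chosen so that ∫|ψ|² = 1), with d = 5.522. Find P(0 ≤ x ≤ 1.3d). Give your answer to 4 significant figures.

P ≈ 0.4816

|ψ|² is the probability density, so P = ∫_{0}^{1.3d} |ψ|² dx.
With A² fixed by ∫|ψ|² = 1, i.e. A² = (d^3/4)^(−1), substitute and integrate.
In terms of u = x/d (A² and the length scale cancel between numerator and denominator), P = [∫_{0}^{1.3} u^2·e^(-2·u) du] / [∫_{0}^{∞} u^2·e^(-2·u) du].
Using ∫ u^2·e^(-2·u) du = -(2·u^2 + 2·u + 1)·e^(-2·u)/4, the numerator is 1/4 - 349·e^(-13/5)/200 and the denominator is 1/4.
This works out to P = 0.48157.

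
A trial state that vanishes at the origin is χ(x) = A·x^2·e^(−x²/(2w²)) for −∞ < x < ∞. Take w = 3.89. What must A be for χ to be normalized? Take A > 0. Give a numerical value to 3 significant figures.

A ≈ 0.0291

The normalization condition is ∫|χ|² dx = 1 from −∞ to ∞.
The integral (without the A² prefactor) comes out to 3·√(π)·w^5/4.
So A² = (3·√(π)·w^5/4)^(−1).
Plugging in w = 3.89 yields A = 0.02906.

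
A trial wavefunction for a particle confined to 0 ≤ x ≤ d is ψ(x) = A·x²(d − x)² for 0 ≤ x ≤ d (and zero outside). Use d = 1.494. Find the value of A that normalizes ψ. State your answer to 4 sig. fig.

We need A² ∫|f|² dx = 1, taking the integral from 0 to d.
Expanding the polynomial and integrating term by term, ∫|ψ|² dx = A²·(d^9/630).
Hence A² = 1/[d^9/630].
Substituting d = 1.494 gives A² = 16.990, so A = 4.1219.

A ≈ 4.122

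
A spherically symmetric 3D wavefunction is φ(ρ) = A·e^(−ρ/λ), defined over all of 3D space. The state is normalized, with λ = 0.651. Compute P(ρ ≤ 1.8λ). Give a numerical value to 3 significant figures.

With dV = 4πρ²dρ, the probability is ∫|φ|² dV over ρ ≤ 1.8λ.
The full normalization integral is A²·[π·λ^3] = 1, fixing A².
Substituting u = ρ/λ, A², 4π and the length scale all cancel in the ratio: P = ∫_{0}^{1.8} u^2·e^(-2·u) du / ∫_{0}^{∞} u^2·e^(-2·u) du.
Using ∫ u^2·e^(-2·u) du = -(2·u^2 + 2·u + 1)·e^(-2·u)/4, the numerator is 1/4 - 277·e^(-18/5)/100 and the denominator is 1/4.
Taking the ratio yields P = 0.6973.

P ≈ 0.697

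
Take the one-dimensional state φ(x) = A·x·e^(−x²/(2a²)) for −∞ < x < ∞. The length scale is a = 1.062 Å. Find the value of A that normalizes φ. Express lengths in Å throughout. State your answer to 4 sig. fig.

The normalization condition is ∫|φ|² dx = 1 from −∞ to ∞.
Using the Gaussian integral ∫_{−∞}^{∞} e^(−αx²) dx = √(π/α), ∫|φ|² dx = A²·(√(π)·a^3/2).
Substituting a = 1.062 gives A² = 0.94207, so A = 0.97060.

A ≈ 0.9706 Å^(-3/2)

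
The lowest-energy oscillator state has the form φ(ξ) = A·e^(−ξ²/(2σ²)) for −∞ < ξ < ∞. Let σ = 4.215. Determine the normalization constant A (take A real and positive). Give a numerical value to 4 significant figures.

We need A² ∫|f|² dξ = 1, taking the integral from −∞ to ∞.
With φ = A·e^(−ξ²/(2σ²)), the integral evaluates to A²·[√(π)·σ].
Setting this equal to 1 gives A² = 1/(√(π)·σ).
Plugging in σ = 4.215 yields A = 0.36586.

A ≈ 0.3659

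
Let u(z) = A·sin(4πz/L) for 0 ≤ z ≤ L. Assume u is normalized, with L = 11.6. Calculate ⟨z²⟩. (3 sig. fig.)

⟨z^2⟩ ≈ 44.4

The expectation value is the |u|²-weighted average of z^2: ∫ z^2|u|² dz.
The ratio of the moment integral to the normalization integral gives ⟨z²⟩ = -L^2/(32·π^2) + L^2/3.
Putting L = 11.6 gives 44.43.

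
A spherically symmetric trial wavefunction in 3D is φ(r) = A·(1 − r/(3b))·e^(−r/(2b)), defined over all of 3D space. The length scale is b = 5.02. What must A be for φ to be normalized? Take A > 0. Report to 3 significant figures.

A ≈ 0.0307

Normalization requires ∫|φ|² 4πr² dr = 1, integrated from 0 to ∞.
With ∫₀^∞ r^4 e^(−αr) dr = 4!/α^5, ∫|φ|² 4πr² dr = A²·(8·π·b^3/3).
So A² = (8·π·b^3/3)^(−1).
With b = 5.02: A² = 0.0009436 and A = 0.03072.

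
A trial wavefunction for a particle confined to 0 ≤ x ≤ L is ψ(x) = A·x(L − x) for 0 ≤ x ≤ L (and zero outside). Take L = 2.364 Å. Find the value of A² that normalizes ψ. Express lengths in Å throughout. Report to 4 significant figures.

A^2 ≈ 0.4063 Å^(-5)

We need A² ∫|f|² dx = 1, taking the integral from 0 to L.
Carrying out the integral gives A² · L^5/30.
Hence A² = 1/[L^5/30].
Substituting L = 2.364 gives A² = 0.40633, so A = 0.63744.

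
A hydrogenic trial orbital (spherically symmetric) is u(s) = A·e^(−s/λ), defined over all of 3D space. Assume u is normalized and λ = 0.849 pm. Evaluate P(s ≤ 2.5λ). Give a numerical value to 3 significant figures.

P ≈ 0.875

With dV = 4πs²ds, the probability is ∫|u|² dV over s ≤ 2.5λ.
A² is fixed by ∫₀^∞ 4πs²|u|² ds = 1, i.e. A² = (π·λ^3)^(−1).
Substituting t = s/λ, A², 4π and the length scale all cancel in the ratio: P = ∫_{0}^{2.5} t^2·e^(-2·t) dt / ∫_{0}^{∞} t^2·e^(-2·t) dt.
An antiderivative of t^2·e^(-2·t) is -(2·t^2 + 2·t + 1)·e^(-2·t)/4; evaluating from 0 to 2.5 gives 1/4 - 37·e^(-5)/8, while the full integral is 1/4.
Taking the ratio yields P = 0.8753.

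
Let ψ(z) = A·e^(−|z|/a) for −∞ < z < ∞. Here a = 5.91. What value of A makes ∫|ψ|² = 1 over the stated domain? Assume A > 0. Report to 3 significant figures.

Require ∫ |ψ|² dz = 1 over the whole domain.
With ∫₀^∞ z^0 e^(−αz) dz = 0!/α^1, carrying out the integral gives A² · a.
Substituting a = 5.91 gives A² = 0.1692, so A = 0.4113.

A ≈ 0.411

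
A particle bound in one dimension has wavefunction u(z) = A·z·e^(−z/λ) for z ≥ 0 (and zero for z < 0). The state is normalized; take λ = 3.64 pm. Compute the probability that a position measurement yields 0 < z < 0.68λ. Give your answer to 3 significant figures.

P ≈ 0.157

The probability is P = ∫ |u|² dz over [0, 0.68λ].
With A² fixed by ∫|u|² = 1, i.e. A² = (λ^3/4)^(−1), substitute and integrate.
Substituting t = z/λ, A² and the length scale cancel in the ratio: P = ∫_{0}^{0.68} t^2·e^(-2·t) dt / ∫_{0}^{∞} t^2·e^(-2·t) dt.
With ∫ t^2·e^(-2·t) dt = -(2·t^2 + 2·t + 1)·e^(-2·t)/4 + C, the region integral is 1/4 - 2053·e^(-34/25)/2500 and the full one is 1/4.
This works out to P = 0.1569.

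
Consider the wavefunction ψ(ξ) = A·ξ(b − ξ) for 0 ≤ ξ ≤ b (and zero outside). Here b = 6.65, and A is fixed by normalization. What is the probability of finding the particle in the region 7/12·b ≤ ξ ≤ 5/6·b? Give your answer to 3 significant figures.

The probability is P = ∫ |ψ|² dξ over [7/12·b, 5/6·b].
The normalization integral ∫|ψ|²dξ over the whole domain equals b^5/30·A², and A² cancels in the ratio.
Let u = ξ/b; then A² and the length scale cancel, so P = ∫_{7/12}^{5/6} u^2·(1 - u)^2 du ÷ ∫_{0}^{1} u^2·(1 - u)^2 du.
With ∫ u^2·(1 - u)^2 du = u^3·(6·u^2 - 15·u + 10)/30 + C, the region integral is ≈ 0.010371 and the full one is 1/30.
Evaluating gives P = 0.3111.

P ≈ 0.311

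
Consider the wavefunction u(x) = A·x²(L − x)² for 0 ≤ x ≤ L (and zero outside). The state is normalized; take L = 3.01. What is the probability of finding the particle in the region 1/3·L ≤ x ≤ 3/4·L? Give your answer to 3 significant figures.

|u|² is the probability density, so P = ∫_{1/3·L}^{3/4·L} |u|² dx.
The normalization integral ∫|u|²dx over the whole domain equals L^9/630·A², and A² cancels in the ratio.
Let t = x/L; then A² and the length scale cancel, so P = ∫_{1/3}^{3/4} t^4·(1 - t)^4 dt ÷ ∫_{0}^{1} t^4·(1 - t)^4 dt.
An antiderivative of t^4·(1 - t)^4 is t^5·(70·t^4 - 315·t^3 + 540·t^2 - 420·t + 126)/630; evaluating from 1/3 to 3/4 gives ≈ 0.0012797, while the full integral is 1/630.
This works out to P = 0.8062.

P ≈ 0.806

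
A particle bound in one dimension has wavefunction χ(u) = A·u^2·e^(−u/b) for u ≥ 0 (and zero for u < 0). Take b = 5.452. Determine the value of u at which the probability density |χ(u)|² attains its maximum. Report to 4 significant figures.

u ≈ 10.90

The maximum of |χ(u)|² occurs where its derivative vanishes.
This gives u = 2·b.
With b = 5.452, the most probable position is 10.904.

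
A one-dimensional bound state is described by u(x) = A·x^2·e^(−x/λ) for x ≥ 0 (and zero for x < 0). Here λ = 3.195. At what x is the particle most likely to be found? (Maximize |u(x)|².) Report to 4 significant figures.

Set d/dx [|u(x)|²] = 0 and solve for x > 0.
This gives x = 2·λ.
With λ = 3.195, the most probable position is 6.3900.

x ≈ 6.390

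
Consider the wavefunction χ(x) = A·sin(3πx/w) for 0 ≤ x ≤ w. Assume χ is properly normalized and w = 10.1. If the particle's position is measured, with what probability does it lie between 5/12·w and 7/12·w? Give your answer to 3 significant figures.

The probability is P = ∫ |χ|² dx over [5/12·w, 7/12·w].
Since A² = 1/(w/2), this is the region integral divided by the full normalization integral.
Let u = x/w; then A² and the length scale cancel, so P = ∫_{5/12}^{7/12} sin(3·π·u)^2 du ÷ ∫_{0}^{1} sin(3·π·u)^2 du.
With ∫ sin(3·π·u)^2 du = u/2 - sin(6·π·u)/(12·π) + C, the region integral is 1/(6·π) + 1/12 and the full one is 1/2.
Taking the ratio, P = (2 + π)/(6·π).

P ≈ 0.273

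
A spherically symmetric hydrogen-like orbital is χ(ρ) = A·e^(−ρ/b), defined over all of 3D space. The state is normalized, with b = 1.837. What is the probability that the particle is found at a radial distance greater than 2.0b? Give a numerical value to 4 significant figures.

P = ∫ |χ|² 4πρ² dρ over ρ > 2.0b.
Normalization gives A² = 1/(π·b^3).
In terms of u = ρ/b (A², 4π and the length scale all cancel between numerator and denominator), P = [∫_{2.0}^{∞} u^2·e^(-2·u) du] / [∫_{0}^{∞} u^2·e^(-2·u) du].
An antiderivative of u^2·e^(-2·u) is -(2·u^2 + 2·u + 1)·e^(-2·u)/4; evaluating from 2.0 to ∞ gives 13·e^(-4)/4, while the full integral is 1/4.
Taking the ratio yields P = 0.23810.

P ≈ 0.2381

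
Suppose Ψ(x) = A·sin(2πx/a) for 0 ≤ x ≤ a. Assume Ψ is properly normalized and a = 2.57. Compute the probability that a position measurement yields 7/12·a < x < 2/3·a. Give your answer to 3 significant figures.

P ≈ 0.0833

P = ∫_{7/12·a}^{2/3·a} |Ψ(x)|² dx.
Since A² = 1/(a/2), this is the region integral divided by the full normalization integral.
Substituting u = x/a, A² and the length scale cancel in the ratio: P = ∫_{7/12}^{2/3} sin(2·π·u)^2 du / ∫_{0}^{1} sin(2·π·u)^2 du.
With ∫ sin(2·π·u)^2 du = u/2 - sin(4·π·u)/(8·π) + C, the region integral is 1/24 and the full one is 1/2.
Evaluating gives P = 1/12.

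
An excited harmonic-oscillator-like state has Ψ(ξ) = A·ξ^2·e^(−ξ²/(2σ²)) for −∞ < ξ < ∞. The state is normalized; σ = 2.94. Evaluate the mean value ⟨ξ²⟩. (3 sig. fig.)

The expectation value is the |Ψ|²-weighted average of ξ^2: ∫ ξ^2|Ψ|² dξ.
The ratio of the moment integral to the normalization integral gives ⟨ξ²⟩ = 5·σ^2/2.
Putting σ = 2.94 gives 21.61.

⟨ξ^2⟩ ≈ 21.6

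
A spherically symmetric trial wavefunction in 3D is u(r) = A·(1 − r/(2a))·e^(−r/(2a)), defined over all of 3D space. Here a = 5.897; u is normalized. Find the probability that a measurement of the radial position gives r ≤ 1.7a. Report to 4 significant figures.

With dV = 4πr²dr, the probability is ∫|u|² dV over r ≤ 1.7a.
A² is fixed by ∫₀^∞ 4πr²|u|² dr = 1, i.e. A² = (8·π·a^3)^(−1).
Substituting t = r/a, A², 4π and the length scale all cancel in the ratio: P = ∫_{0}^{1.7} t^2·(1 - t/2)^2·e^(-t) dt / ∫_{0}^{∞} t^2·(1 - t/2)^2·e^(-t) dt.
An antiderivative of t^2·(1 - t/2)^2·e^(-t) is -(t^4/4 + t^2 + 2·t + 2)·e^(-t); evaluating from 0 to 1.7 gives ≈ 0.104106, while the full integral is 2.
This evaluates to P = 0.052053.

P ≈ 0.05205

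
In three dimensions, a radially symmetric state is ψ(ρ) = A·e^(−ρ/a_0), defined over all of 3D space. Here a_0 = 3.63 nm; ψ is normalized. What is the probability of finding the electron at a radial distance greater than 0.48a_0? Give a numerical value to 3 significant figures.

P ≈ 0.927

P = ∫ |ψ|² 4πρ² dρ over ρ > 0.48a_0.
Normalization gives A² = 1/(π·a_0^3).
Let u = ρ/a_0; then A², 4π and the length scale all cancel, so P = ∫_{0.48}^{∞} u^2·e^(-2·u) du ÷ ∫_{0}^{∞} u^2·e^(-2·u) du.
With ∫ u^2·e^(-2·u) du = -(2·u^2 + 2·u + 1)·e^(-2·u)/4 + C, the region integral is 1513·e^(-24/25)/2500 and the full one is 1/4.
The region integral divided by the full integral gives P = 0.9269.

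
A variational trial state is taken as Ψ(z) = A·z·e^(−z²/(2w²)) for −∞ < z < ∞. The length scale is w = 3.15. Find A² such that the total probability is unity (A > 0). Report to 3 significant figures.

We need A² ∫|f|² dz = 1, taking the integral from −∞ to ∞.
∫|Ψ|² dz = A²·(√(π)·w^3/2).
So A² = (√(π)·w^3/2)^(−1).
Plugging in w = 3.15 yields A = 0.1900.

A^2 ≈ 0.0361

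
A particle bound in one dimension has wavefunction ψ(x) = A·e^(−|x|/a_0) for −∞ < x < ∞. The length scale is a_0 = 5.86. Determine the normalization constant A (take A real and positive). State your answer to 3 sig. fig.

The normalization condition is ∫|ψ|² dx = 1 from −∞ to ∞.
∫|ψ|² dx = A²·(a_0).
So A² = (a_0)^(−1).
Plugging in a_0 = 5.86 yields A = 0.4131.

A ≈ 0.413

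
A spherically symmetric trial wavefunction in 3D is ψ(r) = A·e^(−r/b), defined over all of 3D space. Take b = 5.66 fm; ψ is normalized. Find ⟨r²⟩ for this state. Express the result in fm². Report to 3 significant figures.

⟨r^2⟩ ≈ 96.1 fm^2

By definition ⟨r²⟩ = ∫ r^2 |ψ(r)|² 4πr² dr.
Recall ∫₀^∞ r^m e^(−r/β) dr = m!·β^(m+1), since the A² factors cancel between numerator and denominator, ⟨r²⟩ = 3·b^2.
With b = 5.66, ⟨r^2⟩ = 96.11.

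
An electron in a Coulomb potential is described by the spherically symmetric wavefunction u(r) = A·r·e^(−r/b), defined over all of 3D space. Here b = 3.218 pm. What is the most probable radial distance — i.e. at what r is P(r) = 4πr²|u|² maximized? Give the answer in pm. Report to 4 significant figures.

Differentiate P(r) = 4πr²|u|² with respect to r and set to zero.
This gives r = 2·b.
With b = 3.218, the most probable radial distance is 6.4360 pm.

r ≈ 6.436 pm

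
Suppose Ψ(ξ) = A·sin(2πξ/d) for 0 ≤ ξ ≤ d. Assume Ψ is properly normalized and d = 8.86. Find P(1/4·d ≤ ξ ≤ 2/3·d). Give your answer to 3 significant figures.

The probability is P = ∫ |Ψ|² dξ over [1/4·d, 2/3·d].
The normalization integral ∫|Ψ|²dξ over the whole domain equals d/2·A², and A² cancels in the ratio.
Substituting u = ξ/d, A² and the length scale cancel in the ratio: P = ∫_{1/4}^{2/3} sin(2·π·u)^2 du / ∫_{0}^{1} sin(2·π·u)^2 du.
An antiderivative of sin(2·π·u)^2 is u/2 - sin(4·π·u)/(8·π); evaluating from 1/4 to 2/3 gives -√(3)/(16·π) + 5/24, while the full integral is 1/2.
Evaluating gives P = -√(3)/(8·π) + 5/12.

P ≈ 0.348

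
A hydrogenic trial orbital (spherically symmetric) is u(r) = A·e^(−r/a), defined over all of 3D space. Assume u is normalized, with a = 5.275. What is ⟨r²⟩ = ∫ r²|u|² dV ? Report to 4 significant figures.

By definition ⟨r²⟩ = ∫ r^2 |u(r)|² 4πr² dr.
Using ∫₀^∞ rⁿ e^(−αr) dr = n!/αⁿ⁺¹, evaluating both integrals, ⟨r²⟩ = 3·a^2.
With a = 5.275, ⟨r^2⟩ = 83.477.

⟨r^2⟩ ≈ 83.48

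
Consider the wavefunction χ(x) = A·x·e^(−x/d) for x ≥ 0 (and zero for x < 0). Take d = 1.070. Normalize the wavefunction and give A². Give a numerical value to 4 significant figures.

The normalization condition is ∫|χ|² dx = 1 from 0 to ∞.
Recall ∫₀^∞ x^m e^(−x/β) dx = m!·β^(m+1), carrying out the integral gives A² · d^3/4.
So A² = (d^3/4)^(−1).
Plugging in d = 1.070 yields A = 1.8070.

A^2 ≈ 3.265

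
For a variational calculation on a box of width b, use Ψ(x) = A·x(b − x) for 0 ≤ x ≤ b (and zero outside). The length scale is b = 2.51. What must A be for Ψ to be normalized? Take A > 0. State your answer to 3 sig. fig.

A ≈ 0.549

We need A² ∫|f|² dx = 1, taking the integral from 0 to b.
∫|Ψ|² dx = A²·(b^5/30).
Hence A² = 1/[b^5/30].
Substituting b = 2.51 gives A² = 0.3011, so A = 0.5488.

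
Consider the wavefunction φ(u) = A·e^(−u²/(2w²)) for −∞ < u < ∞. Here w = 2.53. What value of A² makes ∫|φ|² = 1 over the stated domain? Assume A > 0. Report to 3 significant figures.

We need A² ∫|f|² du = 1, taking the integral from −∞ to ∞.
With ∫_{−∞}^{∞} u^(2m) e^(−αu²) du = (2m−1)!!·√π / (2^m α^(m+1/2)), ∫|φ|² du = A²·(√(π)·w).
With w = 2.53: A² = 0.2230 and A = 0.4722.

A^2 ≈ 0.223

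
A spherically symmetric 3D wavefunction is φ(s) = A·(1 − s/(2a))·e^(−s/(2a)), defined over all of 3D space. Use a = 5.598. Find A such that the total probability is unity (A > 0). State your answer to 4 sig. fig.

We need A² ∫|f|² 4πs² ds = 1, taking the integral from 0 to ∞.
(Spherical symmetry: dV = 4πs² ds.)
Recall ∫₀^∞ s^m e^(−s/β) ds = m!·β^(m+1), with φ = A·(1 − s/(2a))·e^(−s/(2a)), the integral evaluates to A²·[8·π·a^3].
Setting this equal to 1 gives A² = 1/(8·π·a^3).
Plugging in a = 5.598 yields A = 0.015060.

A ≈ 0.01506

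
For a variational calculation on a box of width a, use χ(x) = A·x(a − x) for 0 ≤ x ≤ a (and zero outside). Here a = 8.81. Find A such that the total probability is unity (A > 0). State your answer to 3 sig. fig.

We need A² ∫|f|² dx = 1, taking the integral from 0 to a.
Expanding the polynomial and integrating term by term, with χ = A·x(a − x), the integral evaluates to A²·[a^5/30].
Setting this equal to 1 gives A² = 1/(a^5/30).
With a = 8.81: A² = 0.0005653 and A = 0.02378.

A ≈ 0.0238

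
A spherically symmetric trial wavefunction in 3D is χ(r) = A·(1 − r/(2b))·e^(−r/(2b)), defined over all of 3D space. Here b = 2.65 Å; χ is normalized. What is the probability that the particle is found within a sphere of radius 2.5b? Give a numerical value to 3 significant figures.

P ≈ 0.0554

Integrate the radial probability density 4πr²|χ|² over r ≤ 2.5b.
Normalization gives A² = 1/(8·π·b^3).
In terms of u = r/b (A², 4π and the length scale all cancel between numerator and denominator), P = [∫_{0}^{2.5} u^2·(1 - u/2)^2·e^(-u) du] / [∫_{0}^{∞} u^2·(1 - u/2)^2·e^(-u) du].
With ∫ u^2·(1 - u/2)^2·e^(-u) du = -(u^4/4 + u^2 + 2·u + 2)·e^(-u) + C, the region integral is 2 - 1473·e^(-5/2)/64 and the full one is 2.
The region integral divided by the full integral gives P = 0.05538.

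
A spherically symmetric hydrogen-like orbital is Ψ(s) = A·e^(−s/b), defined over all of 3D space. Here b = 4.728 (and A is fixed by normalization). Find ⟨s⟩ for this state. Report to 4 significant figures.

⟨s⟩ ≈ 7.092

The expectation value is the |Ψ|²-weighted average of s: ∫ s|Ψ|² 4πs² ds.
Recall ∫₀^∞ s^m e^(−s/β) ds = m!·β^(m+1), the ratio of the moment integral to the normalization integral gives ⟨s⟩ = 3·b/2.
With b = 4.728, ⟨s⟩ = 7.0920.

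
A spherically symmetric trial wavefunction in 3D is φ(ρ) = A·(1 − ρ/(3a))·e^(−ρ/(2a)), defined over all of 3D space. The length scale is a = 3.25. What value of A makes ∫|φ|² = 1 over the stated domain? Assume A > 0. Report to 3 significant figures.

We need A² ∫|f|² 4πρ² dρ = 1, taking the integral from 0 to ∞.
The angular integral contributes 4π, leaving ∫₀^∞ ρ²|φ|² dρ.
The integral (without the A² prefactor) comes out to 8·π·a^3/3.
Hence A² = 1/[8·π·a^3/3].
With a = 3.25: A² = 0.003477 and A = 0.05897.

A ≈ 0.0590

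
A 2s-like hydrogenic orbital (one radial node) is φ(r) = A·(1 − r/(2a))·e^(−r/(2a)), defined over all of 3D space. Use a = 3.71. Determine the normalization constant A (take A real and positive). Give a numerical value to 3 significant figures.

A ≈ 0.0279

The normalization condition is ∫|φ|² 4πr² dr = 1 from 0 to ∞.
The angular integral contributes 4π, leaving ∫₀^∞ r²|φ|² dr.
The integral (without the A² prefactor) comes out to 8·π·a^3.
With a = 3.71: A² = 0.0007792 and A = 0.02791.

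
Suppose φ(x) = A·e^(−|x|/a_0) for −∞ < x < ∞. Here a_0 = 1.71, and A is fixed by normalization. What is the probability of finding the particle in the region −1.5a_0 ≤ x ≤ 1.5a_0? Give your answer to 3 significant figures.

P ≈ 0.950

The probability is P = ∫ |φ|² dx over [−1.5a_0, 1.5a_0].
Since A² = 1/(a_0), this is the region integral divided by the full normalization integral.
Both integrals are even about x = 0, so only the x ≥ 0 halves are needed (the factors of 2 cancel). Substituting u = x/a_0, A² and the length scale cancel in the ratio: P = ∫_{0}^{1.5} e^(-2·u) du / ∫_{0}^{∞} e^(-2·u) du.
With ∫ e^(-2·u) du = -e^(-2·u)/2 + C, the region integral is 1/2 - e^(-3)/2 and the full one is 1/2.
Taking the ratio, P = 0.9502.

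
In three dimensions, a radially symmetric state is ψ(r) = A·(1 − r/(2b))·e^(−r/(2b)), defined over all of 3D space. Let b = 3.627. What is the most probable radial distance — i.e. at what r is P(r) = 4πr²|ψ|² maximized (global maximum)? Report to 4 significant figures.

r ≈ 18.99

The maximum of P(r) = 4πr²|ψ|² occurs where its derivative vanishes.
This gives r = b·(√(5) + 3).
With b = 3.627, the most probable radial distance is 18.991.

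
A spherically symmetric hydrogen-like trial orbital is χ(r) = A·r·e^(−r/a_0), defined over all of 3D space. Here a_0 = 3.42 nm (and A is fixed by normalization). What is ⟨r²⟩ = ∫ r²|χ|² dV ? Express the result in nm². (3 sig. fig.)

The expectation value is the |χ|²-weighted average of r^2: ∫ r^2|χ|² 4πr² dr.
Evaluating both integrals, ⟨r²⟩ = 15·a_0^2/2.
With a_0 = 3.42, ⟨r^2⟩ = 87.72.

⟨r^2⟩ ≈ 87.7 nm^2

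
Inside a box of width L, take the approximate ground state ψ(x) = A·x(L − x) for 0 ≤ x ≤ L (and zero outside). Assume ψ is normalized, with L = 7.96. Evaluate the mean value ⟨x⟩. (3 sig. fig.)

By definition ⟨x⟩ = ∫ x |ψ(x)|² dx.
Expanding the polynomial and integrating term by term, the ratio of the moment integral to the normalization integral gives ⟨x⟩ = L/2.
Putting L = 7.96 gives 3.980.

⟨x⟩ ≈ 3.98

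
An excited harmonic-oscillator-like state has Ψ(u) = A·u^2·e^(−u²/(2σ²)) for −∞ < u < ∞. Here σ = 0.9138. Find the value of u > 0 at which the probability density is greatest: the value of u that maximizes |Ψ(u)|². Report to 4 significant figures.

u ≈ 1.292

Set d/du [|Ψ(u)|²] = 0 and solve for u > 0.
Solving yields u = √(2)·σ.
With σ = 0.9138, the value of u > 0 at which the probability density is greatest is 1.2923.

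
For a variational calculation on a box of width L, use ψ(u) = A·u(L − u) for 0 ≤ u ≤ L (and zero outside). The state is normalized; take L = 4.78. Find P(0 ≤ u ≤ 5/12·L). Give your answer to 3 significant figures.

P ≈ 0.347

|ψ|² is the probability density, so P = ∫_{0}^{5/12·L} |ψ|² du.
With A² fixed by ∫|ψ|² = 1, i.e. A² = (L^5/30)^(−1), substitute and integrate.
Substituting t = u/L, A² and the length scale cancel in the ratio: P = ∫_{0}^{5/12} t^2·(1 - t)^2 dt / ∫_{0}^{1} t^2·(1 - t)^2 dt.
An antiderivative of t^2·(1 - t)^2 is t^3·(6·t^2 - 15·t + 10)/30; evaluating from 0 to 5/12 gives ≈ 0.011554, while the full integral is 1/30.
This works out to P = 0.3466.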